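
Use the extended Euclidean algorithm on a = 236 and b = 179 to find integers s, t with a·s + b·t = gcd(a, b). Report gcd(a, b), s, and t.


Euclidean algorithm on (236, 179) — divide until remainder is 0:
  236 = 1 · 179 + 57
  179 = 3 · 57 + 8
  57 = 7 · 8 + 1
  8 = 8 · 1 + 0
gcd(236, 179) = 1.
Track Bezout coefficients alongside the remainders: start with r₀ = 236 = a·1 + b·0 (s = 1, t = 0) and r₁ = 179 = a·0 + b·1 (s = 0, t = 1); each new remainder r_{k+1} = r_{k-1} − q_k·r_k inherits s_{k+1} = s_{k-1} − q_k·s_k, t_{k+1} = t_{k-1} − q_k·t_k, so r_k = a·s_k + b·t_k at every step:
  q = 1: r = 57, s = 1 − 1·0 = 1, t = 0 − 1·1 = -1  (check: 236·1 + 179·(-1) = 57)
  q = 3: r = 8, s = 0 − 3·1 = -3, t = 1 − 3·(-1) = 4  (check: 236·(-3) + 179·4 = 8)
  q = 7: r = 1, s = 1 − 7·(-3) = 22, t = -1 − 7·4 = -29  (check: 236·22 + 179·(-29) = 1)
The row with r = 1 (the gcd) gives the Bezout coefficients s = 22, t = -29.
Result: 236 · (22) + 179 · (-29) = 1.

gcd(236, 179) = 1; s = 22, t = -29 (check: 236·22 + 179·(-29) = 1).


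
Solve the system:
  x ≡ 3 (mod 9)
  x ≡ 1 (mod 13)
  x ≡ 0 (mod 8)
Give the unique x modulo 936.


Moduli 9, 13, 8 are pairwise coprime; by CRT there is a unique solution modulo M = 9 · 13 · 8 = 936.
Solve pairwise, accumulating the modulus:
  Start with x ≡ 3 (mod 9).
  Combine with x ≡ 1 (mod 13): since gcd(9, 13) = 1, we get a unique residue mod 117.
    Write x = 3 + 9·t and substitute into x ≡ 1 (mod 13): 9·t ≡ 1 − 3 = -2 (mod 13).
    Reduce coefficients mod 13: 9·t ≡ 11 (mod 13).
    The inverse of 9 mod 13 is 3 (since 9·3 = 27 = 2·13 + 1), so t ≡ 3·11 = 33 ≡ 7 (mod 13).
    Then x = 3 + 9·7 = 66, valid modulo lcm(9, 13) = 117: x ≡ 66 (mod 117).
  Combine with x ≡ 0 (mod 8): since gcd(117, 8) = 1, we get a unique residue mod 936.
    Write x = 66 + 117·t and substitute into x ≡ 0 (mod 8): 117·t ≡ 0 − 66 = -66 (mod 8).
    Reduce coefficients mod 8: 5·t ≡ 6 (mod 8).
    The inverse of 5 mod 8 is 5 (since 5·5 = 25 = 3·8 + 1), so t ≡ 5·6 = 30 ≡ 6 (mod 8).
    Then x = 66 + 117·6 = 768, valid modulo lcm(117, 8) = 936: x ≡ 768 (mod 936).
Verify: 768 mod 9 = 3 ✓, 768 mod 13 = 1 ✓, 768 mod 8 = 0 ✓.

x ≡ 768 (mod 936).


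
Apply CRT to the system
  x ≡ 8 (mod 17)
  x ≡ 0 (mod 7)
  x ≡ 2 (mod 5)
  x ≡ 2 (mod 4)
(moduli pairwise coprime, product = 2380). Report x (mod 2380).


Product of moduli M = 17 · 7 · 5 · 4 = 2380.
Merge one congruence at a time:
  Start: x ≡ 8 (mod 17).
  Combine with x ≡ 0 (mod 7); new modulus lcm = 119.
    Write x = 8 + 17·t and substitute into x ≡ 0 (mod 7): 17·t ≡ 0 − 8 = -8 (mod 7).
    Reduce coefficients mod 7: 3·t ≡ 6 (mod 7).
    The inverse of 3 mod 7 is 5 (since 3·5 = 15 = 2·7 + 1), so t ≡ 5·6 = 30 ≡ 2 (mod 7).
    Then x = 8 + 17·2 = 42, valid modulo lcm(17, 7) = 119: x ≡ 42 (mod 119).
  Combine with x ≡ 2 (mod 5); new modulus lcm = 595.
    Write x = 42 + 119·t and substitute into x ≡ 2 (mod 5): 119·t ≡ 2 − 42 = -40 (mod 5).
    Reduce coefficients mod 5: 4·t ≡ 0 (mod 5).
    The inverse of 4 mod 5 is 4 (since 4·4 = 16 = 3·5 + 1), so t ≡ 4·0 = 0 ≡ 0 (mod 5).
    Then x = 42 + 119·0 = 42, valid modulo lcm(119, 5) = 595: x ≡ 42 (mod 595).
  Combine with x ≡ 2 (mod 4); new modulus lcm = 2380.
    Write x = 42 + 595·t and substitute into x ≡ 2 (mod 4): 595·t ≡ 2 − 42 = -40 (mod 4).
    Reduce coefficients mod 4: 3·t ≡ 0 (mod 4).
    The inverse of 3 mod 4 is 3 (since 3·3 = 9 = 2·4 + 1), so t ≡ 3·0 = 0 ≡ 0 (mod 4).
    Then x = 42 + 595·0 = 42, valid modulo lcm(595, 4) = 2380: x ≡ 42 (mod 2380).
Verify against each original: 42 mod 17 = 8, 42 mod 7 = 0, 42 mod 5 = 2, 42 mod 4 = 2.

x ≡ 42 (mod 2380).


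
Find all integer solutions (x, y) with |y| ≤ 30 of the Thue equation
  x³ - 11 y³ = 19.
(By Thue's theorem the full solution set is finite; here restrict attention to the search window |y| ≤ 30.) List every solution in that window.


The equation is x³ - 11y³ = 19. For fixed y, x³ = 11·y³ + 19, so a solution requires the RHS to be a perfect cube.
Strategy: iterate y from -30 to 30, compute RHS = 11·y³ + 19, and check whether it is a (positive or negative) perfect cube.
Check small values of y:
  y = 0: RHS = 19 is not a perfect cube.
  y = 1: RHS = 30 is not a perfect cube.
  y = -1: RHS = 8 = (2)³ ⇒ x = 2 works.
  y = 2: RHS = 107 is not a perfect cube.
  y = -2: RHS = -69 is not a perfect cube.
  y = 3: RHS = 316 is not a perfect cube.
  y = -3: RHS = -278 is not a perfect cube.
Continuing, at y = -9: RHS = -8000 = (-20)³ ⇒ x = -20 works.
Searching the remaining y in |y| ≤ 30 finds no further solutions.
Collected solutions: (2, -1), (-20, -9).

Solutions (with |y| ≤ 30): (2, -1), (-20, -9).


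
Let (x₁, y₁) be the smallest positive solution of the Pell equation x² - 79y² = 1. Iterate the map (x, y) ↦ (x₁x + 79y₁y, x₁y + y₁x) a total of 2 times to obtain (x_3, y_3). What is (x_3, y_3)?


Step 1: Find the fundamental solution (x₁, y₁) of x² - 79y² = 1.
  Expand √79 as a continued fraction. a₀ = ⌊√79⌋ = 8; iterate m_{k+1} = d_k·a_k − m_k, d_{k+1} = (79 − m_{k+1}²)/d_k, a_{k+1} = ⌊(a₀ + m_{k+1})/d_{k+1}⌋ (starting m₀ = 0, d₀ = 1), with convergents p_k = a_k·p_{k-1} + p_{k-2}, q_k = a_k·q_{k-1} + q_{k-2} (p₋₁ = 1, q₋₁ = 0):
  k = 0: a₀ = 8; p₀/q₀ = 8/1; p₀² − 79·q₀² = 64 − 79 = -15.
  k = 1: m = 8, d = 15, a = ⌊(8 + 8)/15⌋ = 1; p/q = (1·8 + 1)/(1·1 + 0) = 9/1; p² − 79·q² = 81 − 79 = 2.
  k = 2: m = 7, d = 2, a = ⌊(8 + 7)/2⌋ = 7; p/q = (7·9 + 8)/(7·1 + 1) = 71/8; p² − 79·q² = 5041 − 5056 = -15.
  k = 3: m = 7, d = 15, a = ⌊(8 + 7)/15⌋ = 1; p/q = (1·71 + 9)/(1·8 + 1) = 80/9; p² − 79·q² = 6400 − 6399 = 1.
  The first convergent with p² − 79·q² = 1 gives the fundamental solution (x₁, y₁) = (80, 9).
Step 2: Apply the recurrence (x_{n+1}, y_{n+1}) = (x₁x_n + 79y₁y_n, x₁y_n + y₁x_n) repeatedly.
  From (x_1, y_1) = (80, 9): x_2 = 80·80 + 79·9·9 = 12799; y_2 = 80·9 + 9·80 = 1440.
  From (x_2, y_2) = (12799, 1440): x_3 = 80·12799 + 79·9·1440 = 2047760; y_3 = 80·1440 + 9·12799 = 230391.
Step 3: Verify x_3² - 79·y_3² = 4193321017600 - 4193321017599 = 1 (should be 1). ✓

(x_1, y_1) = (80, 9); (x_3, y_3) = (2047760, 230391).


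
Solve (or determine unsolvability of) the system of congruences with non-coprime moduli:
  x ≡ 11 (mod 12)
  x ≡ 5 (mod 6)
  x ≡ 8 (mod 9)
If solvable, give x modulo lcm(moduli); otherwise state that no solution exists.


Moduli 12, 6, 9 are not pairwise coprime, so CRT works modulo lcm(m_i) when all pairwise compatibility conditions hold.
Pairwise compatibility: gcd(m_i, m_j) must divide a_i - a_j for every pair.
Merge one congruence at a time:
  Start: x ≡ 11 (mod 12).
  Combine with x ≡ 5 (mod 6): gcd(12, 6) = 6; 5 - 11 = -6, which IS divisible by 6, so compatible.
    Write x = 11 + 12·t and substitute into x ≡ 5 (mod 6): 12·t ≡ 5 − 11 = -6 (mod 6).
    Divide the congruence (and modulus) by g = 6: 2·t ≡ -1 (mod 1).
    Modulo 1 every t works; take t = 0.
    Then x = 11 + 12·0 = 11, valid modulo lcm(12, 6) = 12: x ≡ 11 (mod 12).
  Combine with x ≡ 8 (mod 9): gcd(12, 9) = 3; 8 - 11 = -3, which IS divisible by 3, so compatible.
    Write x = 11 + 12·t and substitute into x ≡ 8 (mod 9): 12·t ≡ 8 − 11 = -3 (mod 9).
    Divide the congruence (and modulus) by g = 3: 4·t ≡ -1 (mod 3).
    Reduce coefficients mod 3: 1·t ≡ 2 (mod 3).
    So t ≡ 2 (mod 3).
    Then x = 11 + 12·2 = 35, valid modulo lcm(12, 9) = 36: x ≡ 35 (mod 36).
Verify: 35 mod 12 = 11, 35 mod 6 = 5, 35 mod 9 = 8.

x ≡ 35 (mod 36).


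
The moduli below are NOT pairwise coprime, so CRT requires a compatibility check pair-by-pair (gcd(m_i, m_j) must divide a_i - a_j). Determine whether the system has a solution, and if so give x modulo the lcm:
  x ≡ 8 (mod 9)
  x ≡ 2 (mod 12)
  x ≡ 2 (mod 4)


Moduli 9, 12, 4 are not pairwise coprime, so CRT works modulo lcm(m_i) when all pairwise compatibility conditions hold.
Pairwise compatibility: gcd(m_i, m_j) must divide a_i - a_j for every pair.
Merge one congruence at a time:
  Start: x ≡ 8 (mod 9).
  Combine with x ≡ 2 (mod 12): gcd(9, 12) = 3; 2 - 8 = -6, which IS divisible by 3, so compatible.
    Write x = 8 + 9·t and substitute into x ≡ 2 (mod 12): 9·t ≡ 2 − 8 = -6 (mod 12).
    Divide the congruence (and modulus) by g = 3: 3·t ≡ -2 (mod 4).
    Reduce coefficients mod 4: 3·t ≡ 2 (mod 4).
    The inverse of 3 mod 4 is 3 (since 3·3 = 9 = 2·4 + 1), so t ≡ 3·2 = 6 ≡ 2 (mod 4).
    Then x = 8 + 9·2 = 26, valid modulo lcm(9, 12) = 36: x ≡ 26 (mod 36).
  Combine with x ≡ 2 (mod 4): gcd(36, 4) = 4; 2 - 26 = -24, which IS divisible by 4, so compatible.
    Write x = 26 + 36·t and substitute into x ≡ 2 (mod 4): 36·t ≡ 2 − 26 = -24 (mod 4).
    Divide the congruence (and modulus) by g = 4: 9·t ≡ -6 (mod 1).
    Modulo 1 every t works; take t = 0.
    Then x = 26 + 36·0 = 26, valid modulo lcm(36, 4) = 36: x ≡ 26 (mod 36).
Verify: 26 mod 9 = 8, 26 mod 12 = 2, 26 mod 4 = 2.

x ≡ 26 (mod 36).


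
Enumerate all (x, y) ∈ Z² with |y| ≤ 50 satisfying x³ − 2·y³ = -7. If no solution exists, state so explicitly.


The equation is x³ - 2y³ = -7. For fixed y, x³ = 2·y³ − 7, so a solution requires the RHS to be a perfect cube.
Strategy: iterate y from -50 to 50, compute RHS = 2·y³ − 7, and check whether it is a (positive or negative) perfect cube.
Check small values of y:
  y = 0: RHS = -7 is not a perfect cube.
  y = 1: RHS = -5 is not a perfect cube.
  y = -1: RHS = -9 is not a perfect cube.
  y = 2: RHS = 9 is not a perfect cube.
  y = -2: RHS = -23 is not a perfect cube.
  y = 3: RHS = 47 is not a perfect cube.
  y = -3: RHS = -61 is not a perfect cube.
Continuing the search up to |y| = 50 finds no solutions either.
No (x, y) in the scanned range satisfies the equation.

No integer solutions with |y| ≤ 50.


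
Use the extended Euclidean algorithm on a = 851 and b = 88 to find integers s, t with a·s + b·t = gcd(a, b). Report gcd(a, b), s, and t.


Euclidean algorithm on (851, 88) — divide until remainder is 0:
  851 = 9 · 88 + 59
  88 = 1 · 59 + 29
  59 = 2 · 29 + 1
  29 = 29 · 1 + 0
gcd(851, 88) = 1.
Track Bezout coefficients alongside the remainders: start with r₀ = 851 = a·1 + b·0 (s = 1, t = 0) and r₁ = 88 = a·0 + b·1 (s = 0, t = 1); each new remainder r_{k+1} = r_{k-1} − q_k·r_k inherits s_{k+1} = s_{k-1} − q_k·s_k, t_{k+1} = t_{k-1} − q_k·t_k, so r_k = a·s_k + b·t_k at every step:
  q = 9: r = 59, s = 1 − 9·0 = 1, t = 0 − 9·1 = -9  (check: 851·1 + 88·(-9) = 59)
  q = 1: r = 29, s = 0 − 1·1 = -1, t = 1 − 1·(-9) = 10  (check: 851·(-1) + 88·10 = 29)
  q = 2: r = 1, s = 1 − 2·(-1) = 3, t = -9 − 2·10 = -29  (check: 851·3 + 88·(-29) = 1)
The row with r = 1 (the gcd) gives the Bezout coefficients s = 3, t = -29.
Result: 851 · (3) + 88 · (-29) = 1.

gcd(851, 88) = 1; s = 3, t = -29 (check: 851·3 + 88·(-29) = 1).


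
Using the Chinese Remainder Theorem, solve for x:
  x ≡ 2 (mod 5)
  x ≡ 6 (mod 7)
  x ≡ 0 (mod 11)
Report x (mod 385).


Moduli 5, 7, 11 are pairwise coprime; by CRT there is a unique solution modulo M = 5 · 7 · 11 = 385.
Solve pairwise, accumulating the modulus:
  Start with x ≡ 2 (mod 5).
  Combine with x ≡ 6 (mod 7): since gcd(5, 7) = 1, we get a unique residue mod 35.
    Write x = 2 + 5·t and substitute into x ≡ 6 (mod 7): 5·t ≡ 6 − 2 = 4 (mod 7).
    The inverse of 5 mod 7 is 3 (since 5·3 = 15 = 2·7 + 1), so t ≡ 3·4 = 12 ≡ 5 (mod 7).
    Then x = 2 + 5·5 = 27, valid modulo lcm(5, 7) = 35: x ≡ 27 (mod 35).
  Combine with x ≡ 0 (mod 11): since gcd(35, 11) = 1, we get a unique residue mod 385.
    Write x = 27 + 35·t and substitute into x ≡ 0 (mod 11): 35·t ≡ 0 − 27 = -27 (mod 11).
    Reduce coefficients mod 11: 2·t ≡ 6 (mod 11).
    The inverse of 2 mod 11 is 6 (since 2·6 = 12 = 1·11 + 1), so t ≡ 6·6 = 36 ≡ 3 (mod 11).
    Then x = 27 + 35·3 = 132, valid modulo lcm(35, 11) = 385: x ≡ 132 (mod 385).
Verify: 132 mod 5 = 2 ✓, 132 mod 7 = 6 ✓, 132 mod 11 = 0 ✓.

x ≡ 132 (mod 385).


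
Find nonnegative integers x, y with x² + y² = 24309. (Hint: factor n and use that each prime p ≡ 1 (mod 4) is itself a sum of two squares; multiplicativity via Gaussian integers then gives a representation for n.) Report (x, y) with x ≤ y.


Step 1: Factor n = 24309 = 3^2 · 37 · 73.
Step 2: Check the mod-4 condition on each prime factor: 3 ≡ 3 (mod 4), exponent 2 (must be even); 37 ≡ 1 (mod 4), exponent 1; 73 ≡ 1 (mod 4), exponent 1.
All primes ≡ 3 (mod 4) appear to even exponent (or don't appear), so by the two-squares theorem n IS expressible as a sum of two squares.
Step 3: Build a representation. Group n = k² · m with k = 3 and m = 37 · 73 = 2701 (a product of primes ≡ 1 (mod 4)); a representation of m scales to one of n via (k·x)² + (k·y)² = k²(x² + y²). Each prime p ≡ 1 (mod 4) is itself a sum of two squares; find a² by testing p − a² for a perfect square:
  37: 37 − 1² = 36 = 6² ⇒ 37 = 1² + 6².
  73: 73 − 1² = 72, 73 − 2² = 69, 73 − 3² = 64 = 8² ⇒ 73 = 3² + 8².
  Combine using the Brahmagupta–Fibonacci identity (a² + b²)(c² + d²) = (ac − bd)² + (ad + bc)² = (ac + bd)² + (ad − bc)²:
  37 · 73 = 2701: from (1² + 6²)(3² + 8²), take (1·3 − 6·8, 1·8 + 6·3) = (3 − 48, 8 + 18) = (-45, 26); dropping signs (only squares matter) gives (45, 26); check 45² + 26² = 2025 + 676 = 2701 ✓.
  Scale by k = 3: (3·45, 3·26) = (135, 78).
Step 4: Order so x ≤ y and verify: 78² + 135² = 6084 + 18225 = 24309 = n. ✓

n = 24309 = 78² + 135² (one valid representation with x ≤ y).


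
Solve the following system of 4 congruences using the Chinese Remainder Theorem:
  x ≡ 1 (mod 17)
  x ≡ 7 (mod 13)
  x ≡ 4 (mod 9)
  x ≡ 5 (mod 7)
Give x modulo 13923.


Product of moduli M = 17 · 13 · 9 · 7 = 13923.
Merge one congruence at a time:
  Start: x ≡ 1 (mod 17).
  Combine with x ≡ 7 (mod 13); new modulus lcm = 221.
    Write x = 1 + 17·t and substitute into x ≡ 7 (mod 13): 17·t ≡ 7 − 1 = 6 (mod 13).
    Reduce coefficients mod 13: 4·t ≡ 6 (mod 13).
    The inverse of 4 mod 13 is 10 (since 4·10 = 40 = 3·13 + 1), so t ≡ 10·6 = 60 ≡ 8 (mod 13).
    Then x = 1 + 17·8 = 137, valid modulo lcm(17, 13) = 221: x ≡ 137 (mod 221).
  Combine with x ≡ 4 (mod 9); new modulus lcm = 1989.
    Write x = 137 + 221·t and substitute into x ≡ 4 (mod 9): 221·t ≡ 4 − 137 = -133 (mod 9).
    Reduce coefficients mod 9: 5·t ≡ 2 (mod 9).
    The inverse of 5 mod 9 is 2 (since 5·2 = 10 = 1·9 + 1), so t ≡ 2·2 = 4 ≡ 4 (mod 9).
    Then x = 137 + 221·4 = 1021, valid modulo lcm(221, 9) = 1989: x ≡ 1021 (mod 1989).
  Combine with x ≡ 5 (mod 7); new modulus lcm = 13923.
    Write x = 1021 + 1989·t and substitute into x ≡ 5 (mod 7): 1989·t ≡ 5 − 1021 = -1016 (mod 7).
    Reduce coefficients mod 7: 1·t ≡ 6 (mod 7).
    So t ≡ 6 (mod 7).
    Then x = 1021 + 1989·6 = 12955, valid modulo lcm(1989, 7) = 13923: x ≡ 12955 (mod 13923).
Verify against each original: 12955 mod 17 = 1, 12955 mod 13 = 7, 12955 mod 9 = 4, 12955 mod 7 = 5.

x ≡ 12955 (mod 13923).


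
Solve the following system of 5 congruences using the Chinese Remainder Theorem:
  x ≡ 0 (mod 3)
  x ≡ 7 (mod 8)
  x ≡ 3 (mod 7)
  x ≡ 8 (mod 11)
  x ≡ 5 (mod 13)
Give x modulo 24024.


Product of moduli M = 3 · 8 · 7 · 11 · 13 = 24024.
Merge one congruence at a time:
  Start: x ≡ 0 (mod 3).
  Combine with x ≡ 7 (mod 8); new modulus lcm = 24.
    Write x = 0 + 3·t and substitute into x ≡ 7 (mod 8): 3·t ≡ 7 − 0 = 7 (mod 8).
    The inverse of 3 mod 8 is 3 (since 3·3 = 9 = 1·8 + 1), so t ≡ 3·7 = 21 ≡ 5 (mod 8).
    Then x = 0 + 3·5 = 15, valid modulo lcm(3, 8) = 24: x ≡ 15 (mod 24).
  Combine with x ≡ 3 (mod 7); new modulus lcm = 168.
    Write x = 15 + 24·t and substitute into x ≡ 3 (mod 7): 24·t ≡ 3 − 15 = -12 (mod 7).
    Reduce coefficients mod 7: 3·t ≡ 2 (mod 7).
    The inverse of 3 mod 7 is 5 (since 3·5 = 15 = 2·7 + 1), so t ≡ 5·2 = 10 ≡ 3 (mod 7).
    Then x = 15 + 24·3 = 87, valid modulo lcm(24, 7) = 168: x ≡ 87 (mod 168).
  Combine with x ≡ 8 (mod 11); new modulus lcm = 1848.
    Write x = 87 + 168·t and substitute into x ≡ 8 (mod 11): 168·t ≡ 8 − 87 = -79 (mod 11).
    Reduce coefficients mod 11: 3·t ≡ 9 (mod 11).
    The inverse of 3 mod 11 is 4 (since 3·4 = 12 = 1·11 + 1), so t ≡ 4·9 = 36 ≡ 3 (mod 11).
    Then x = 87 + 168·3 = 591, valid modulo lcm(168, 11) = 1848: x ≡ 591 (mod 1848).
  Combine with x ≡ 5 (mod 13); new modulus lcm = 24024.
    Write x = 591 + 1848·t and substitute into x ≡ 5 (mod 13): 1848·t ≡ 5 − 591 = -586 (mod 13).
    Reduce coefficients mod 13: 2·t ≡ 12 (mod 13).
    The inverse of 2 mod 13 is 7 (since 2·7 = 14 = 1·13 + 1), so t ≡ 7·12 = 84 ≡ 6 (mod 13).
    Then x = 591 + 1848·6 = 11679, valid modulo lcm(1848, 13) = 24024: x ≡ 11679 (mod 24024).
Verify against each original: 11679 mod 3 = 0, 11679 mod 8 = 7, 11679 mod 7 = 3, 11679 mod 11 = 8, 11679 mod 13 = 5.

x ≡ 11679 (mod 24024).


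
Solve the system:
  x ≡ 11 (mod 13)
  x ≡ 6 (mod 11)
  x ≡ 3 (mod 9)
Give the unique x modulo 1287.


Moduli 13, 11, 9 are pairwise coprime; by CRT there is a unique solution modulo M = 13 · 11 · 9 = 1287.
Solve pairwise, accumulating the modulus:
  Start with x ≡ 11 (mod 13).
  Combine with x ≡ 6 (mod 11): since gcd(13, 11) = 1, we get a unique residue mod 143.
    Write x = 11 + 13·t and substitute into x ≡ 6 (mod 11): 13·t ≡ 6 − 11 = -5 (mod 11).
    Reduce coefficients mod 11: 2·t ≡ 6 (mod 11).
    The inverse of 2 mod 11 is 6 (since 2·6 = 12 = 1·11 + 1), so t ≡ 6·6 = 36 ≡ 3 (mod 11).
    Then x = 11 + 13·3 = 50, valid modulo lcm(13, 11) = 143: x ≡ 50 (mod 143).
  Combine with x ≡ 3 (mod 9): since gcd(143, 9) = 1, we get a unique residue mod 1287.
    Write x = 50 + 143·t and substitute into x ≡ 3 (mod 9): 143·t ≡ 3 − 50 = -47 (mod 9).
    Reduce coefficients mod 9: 8·t ≡ 7 (mod 9).
    The inverse of 8 mod 9 is 8 (since 8·8 = 64 = 7·9 + 1), so t ≡ 8·7 = 56 ≡ 2 (mod 9).
    Then x = 50 + 143·2 = 336, valid modulo lcm(143, 9) = 1287: x ≡ 336 (mod 1287).
Verify: 336 mod 13 = 11 ✓, 336 mod 11 = 6 ✓, 336 mod 9 = 3 ✓.

x ≡ 336 (mod 1287).


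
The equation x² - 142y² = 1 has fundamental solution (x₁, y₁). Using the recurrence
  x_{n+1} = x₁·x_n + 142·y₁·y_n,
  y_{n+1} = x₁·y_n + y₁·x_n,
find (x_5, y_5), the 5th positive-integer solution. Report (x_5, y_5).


Step 1: Find the fundamental solution (x₁, y₁) of x² - 142y² = 1.
  Expand √142 as a continued fraction. a₀ = ⌊√142⌋ = 11; iterate m_{k+1} = d_k·a_k − m_k, d_{k+1} = (142 − m_{k+1}²)/d_k, a_{k+1} = ⌊(a₀ + m_{k+1})/d_{k+1}⌋ (starting m₀ = 0, d₀ = 1), with convergents p_k = a_k·p_{k-1} + p_{k-2}, q_k = a_k·q_{k-1} + q_{k-2} (p₋₁ = 1, q₋₁ = 0):
  k = 0: a₀ = 11; p₀/q₀ = 11/1; p₀² − 142·q₀² = 121 − 142 = -21.
  k = 1: m = 11, d = 21, a = ⌊(11 + 11)/21⌋ = 1; p/q = (1·11 + 1)/(1·1 + 0) = 12/1; p² − 142·q² = 144 − 142 = 2.
  k = 2: m = 10, d = 2, a = ⌊(11 + 10)/2⌋ = 10; p/q = (10·12 + 11)/(10·1 + 1) = 131/11; p² − 142·q² = 17161 − 17182 = -21.
  k = 3: m = 10, d = 21, a = ⌊(11 + 10)/21⌋ = 1; p/q = (1·131 + 12)/(1·11 + 1) = 143/12; p² − 142·q² = 20449 − 20448 = 1.
  The first convergent with p² − 142·q² = 1 gives the fundamental solution (x₁, y₁) = (143, 12).
Step 2: Apply the recurrence (x_{n+1}, y_{n+1}) = (x₁x_n + 142y₁y_n, x₁y_n + y₁x_n) repeatedly.
  From (x_1, y_1) = (143, 12): x_2 = 143·143 + 142·12·12 = 40897; y_2 = 143·12 + 12·143 = 3432.
  From (x_2, y_2) = (40897, 3432): x_3 = 143·40897 + 142·12·3432 = 11696399; y_3 = 143·3432 + 12·40897 = 981540.
  From (x_3, y_3) = (11696399, 981540): x_4 = 143·11696399 + 142·12·981540 = 3345129217; y_4 = 143·981540 + 12·11696399 = 280717008.
  From (x_4, y_4) = (3345129217, 280717008): x_5 = 143·3345129217 + 142·12·280717008 = 956695259663; y_5 = 143·280717008 + 12·3345129217 = 80284082748.
Step 3: Verify x_5² - 142·y_5² = 915265819861654994873569 - 915265819861654994873568 = 1 (should be 1). ✓

(x_1, y_1) = (143, 12); (x_5, y_5) = (956695259663, 80284082748).


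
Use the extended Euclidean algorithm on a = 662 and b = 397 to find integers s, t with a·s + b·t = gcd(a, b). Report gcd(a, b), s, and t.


Euclidean algorithm on (662, 397) — divide until remainder is 0:
  662 = 1 · 397 + 265
  397 = 1 · 265 + 132
  265 = 2 · 132 + 1
  132 = 132 · 1 + 0
gcd(662, 397) = 1.
Track Bezout coefficients alongside the remainders: start with r₀ = 662 = a·1 + b·0 (s = 1, t = 0) and r₁ = 397 = a·0 + b·1 (s = 0, t = 1); each new remainder r_{k+1} = r_{k-1} − q_k·r_k inherits s_{k+1} = s_{k-1} − q_k·s_k, t_{k+1} = t_{k-1} − q_k·t_k, so r_k = a·s_k + b·t_k at every step:
  q = 1: r = 265, s = 1 − 1·0 = 1, t = 0 − 1·1 = -1  (check: 662·1 + 397·(-1) = 265)
  q = 1: r = 132, s = 0 − 1·1 = -1, t = 1 − 1·(-1) = 2  (check: 662·(-1) + 397·2 = 132)
  q = 2: r = 1, s = 1 − 2·(-1) = 3, t = -1 − 2·2 = -5  (check: 662·3 + 397·(-5) = 1)
The row with r = 1 (the gcd) gives the Bezout coefficients s = 3, t = -5.
Result: 662 · (3) + 397 · (-5) = 1.

gcd(662, 397) = 1; s = 3, t = -5 (check: 662·3 + 397·(-5) = 1).


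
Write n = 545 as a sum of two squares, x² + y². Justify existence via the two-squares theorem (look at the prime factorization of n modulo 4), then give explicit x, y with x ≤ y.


Step 1: Factor n = 545 = 5 · 109.
Step 2: Check the mod-4 condition on each prime factor: 5 ≡ 1 (mod 4), exponent 1; 109 ≡ 1 (mod 4), exponent 1.
All primes ≡ 3 (mod 4) appear to even exponent (or don't appear), so by the two-squares theorem n IS expressible as a sum of two squares.
Step 3: Build a representation. Here n = 5 · 109 is a product of primes ≡ 1 (mod 4). Each prime p ≡ 1 (mod 4) is itself a sum of two squares; find a² by testing p − a² for a perfect square:
  5: 5 − 1² = 4 = 2² ⇒ 5 = 1² + 2².
  109: 109 − 1² = 108, 109 − 2² = 105, 109 − 3² = 100 = 10² ⇒ 109 = 3² + 10².
  Combine using the Brahmagupta–Fibonacci identity (a² + b²)(c² + d²) = (ac − bd)² + (ad + bc)² = (ac + bd)² + (ad − bc)²:
  5 · 109 = 545: from (1² + 2²)(3² + 10²), take (1·3 − 2·10, 1·10 + 2·3) = (3 − 20, 10 + 6) = (-17, 16); dropping signs (only squares matter) gives (17, 16); check 17² + 16² = 289 + 256 = 545 ✓.
Step 4: Order so x ≤ y and verify: 16² + 17² = 256 + 289 = 545 = n. ✓

n = 545 = 16² + 17² (one valid representation with x ≤ y).


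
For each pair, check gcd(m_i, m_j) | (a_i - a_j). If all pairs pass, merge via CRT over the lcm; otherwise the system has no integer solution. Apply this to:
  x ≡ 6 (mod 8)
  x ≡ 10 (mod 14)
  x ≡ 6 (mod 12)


Moduli 8, 14, 12 are not pairwise coprime, so CRT works modulo lcm(m_i) when all pairwise compatibility conditions hold.
Pairwise compatibility: gcd(m_i, m_j) must divide a_i - a_j for every pair.
Merge one congruence at a time:
  Start: x ≡ 6 (mod 8).
  Combine with x ≡ 10 (mod 14): gcd(8, 14) = 2; 10 - 6 = 4, which IS divisible by 2, so compatible.
    Write x = 6 + 8·t and substitute into x ≡ 10 (mod 14): 8·t ≡ 10 − 6 = 4 (mod 14).
    Divide the congruence (and modulus) by g = 2: 4·t ≡ 2 (mod 7).
    The inverse of 4 mod 7 is 2 (since 4·2 = 8 = 1·7 + 1), so t ≡ 2·2 = 4 ≡ 4 (mod 7).
    Then x = 6 + 8·4 = 38, valid modulo lcm(8, 14) = 56: x ≡ 38 (mod 56).
  Combine with x ≡ 6 (mod 12): gcd(56, 12) = 4; 6 - 38 = -32, which IS divisible by 4, so compatible.
    Write x = 38 + 56·t and substitute into x ≡ 6 (mod 12): 56·t ≡ 6 − 38 = -32 (mod 12).
    Divide the congruence (and modulus) by g = 4: 14·t ≡ -8 (mod 3).
    Reduce coefficients mod 3: 2·t ≡ 1 (mod 3).
    The inverse of 2 mod 3 is 2 (since 2·2 = 4 = 1·3 + 1), so t ≡ 2·1 = 2 ≡ 2 (mod 3).
    Then x = 38 + 56·2 = 150, valid modulo lcm(56, 12) = 168: x ≡ 150 (mod 168).
Verify: 150 mod 8 = 6, 150 mod 14 = 10, 150 mod 12 = 6.

x ≡ 150 (mod 168).


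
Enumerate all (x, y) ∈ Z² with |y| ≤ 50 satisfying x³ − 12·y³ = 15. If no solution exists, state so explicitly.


The equation is x³ - 12y³ = 15. For fixed y, x³ = 12·y³ + 15, so a solution requires the RHS to be a perfect cube.
Strategy: iterate y from -50 to 50, compute RHS = 12·y³ + 15, and check whether it is a (positive or negative) perfect cube.
Check small values of y:
  y = 0: RHS = 15 is not a perfect cube.
  y = 1: RHS = 27 = (3)³ ⇒ x = 3 works.
  y = -1: RHS = 3 is not a perfect cube.
  y = 2: RHS = 111 is not a perfect cube.
  y = -2: RHS = -81 is not a perfect cube.
  y = 3: RHS = 339 is not a perfect cube.
  y = -3: RHS = -309 is not a perfect cube.
Continuing the search up to |y| = 50 finds no further solutions beyond those listed.
Collected solutions: (3, 1).

Solutions (with |y| ≤ 50): (3, 1).


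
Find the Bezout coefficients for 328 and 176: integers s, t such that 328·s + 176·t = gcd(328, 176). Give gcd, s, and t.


Euclidean algorithm on (328, 176) — divide until remainder is 0:
  328 = 1 · 176 + 152
  176 = 1 · 152 + 24
  152 = 6 · 24 + 8
  24 = 3 · 8 + 0
gcd(328, 176) = 8.
Track Bezout coefficients alongside the remainders: start with r₀ = 328 = a·1 + b·0 (s = 1, t = 0) and r₁ = 176 = a·0 + b·1 (s = 0, t = 1); each new remainder r_{k+1} = r_{k-1} − q_k·r_k inherits s_{k+1} = s_{k-1} − q_k·s_k, t_{k+1} = t_{k-1} − q_k·t_k, so r_k = a·s_k + b·t_k at every step:
  q = 1: r = 152, s = 1 − 1·0 = 1, t = 0 − 1·1 = -1  (check: 328·1 + 176·(-1) = 152)
  q = 1: r = 24, s = 0 − 1·1 = -1, t = 1 − 1·(-1) = 2  (check: 328·(-1) + 176·2 = 24)
  q = 6: r = 8, s = 1 − 6·(-1) = 7, t = -1 − 6·2 = -13  (check: 328·7 + 176·(-13) = 8)
The row with r = 8 (the gcd) gives the Bezout coefficients s = 7, t = -13.
Result: 328 · (7) + 176 · (-13) = 8.

gcd(328, 176) = 8; s = 7, t = -13 (check: 328·7 + 176·(-13) = 8).


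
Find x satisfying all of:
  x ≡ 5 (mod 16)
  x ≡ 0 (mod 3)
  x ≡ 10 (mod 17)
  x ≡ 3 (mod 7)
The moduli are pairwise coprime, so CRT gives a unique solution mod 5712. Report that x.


Product of moduli M = 16 · 3 · 17 · 7 = 5712.
Merge one congruence at a time:
  Start: x ≡ 5 (mod 16).
  Combine with x ≡ 0 (mod 3); new modulus lcm = 48.
    Write x = 5 + 16·t and substitute into x ≡ 0 (mod 3): 16·t ≡ 0 − 5 = -5 (mod 3).
    Reduce coefficients mod 3: 1·t ≡ 1 (mod 3).
    So t ≡ 1 (mod 3).
    Then x = 5 + 16·1 = 21, valid modulo lcm(16, 3) = 48: x ≡ 21 (mod 48).
  Combine with x ≡ 10 (mod 17); new modulus lcm = 816.
    Write x = 21 + 48·t and substitute into x ≡ 10 (mod 17): 48·t ≡ 10 − 21 = -11 (mod 17).
    Reduce coefficients mod 17: 14·t ≡ 6 (mod 17).
    The inverse of 14 mod 17 is 11 (since 14·11 = 154 = 9·17 + 1), so t ≡ 11·6 = 66 ≡ 15 (mod 17).
    Then x = 21 + 48·15 = 741, valid modulo lcm(48, 17) = 816: x ≡ 741 (mod 816).
  Combine with x ≡ 3 (mod 7); new modulus lcm = 5712.
    Write x = 741 + 816·t and substitute into x ≡ 3 (mod 7): 816·t ≡ 3 − 741 = -738 (mod 7).
    Reduce coefficients mod 7: 4·t ≡ 4 (mod 7).
    The inverse of 4 mod 7 is 2 (since 4·2 = 8 = 1·7 + 1), so t ≡ 2·4 = 8 ≡ 1 (mod 7).
    Then x = 741 + 816·1 = 1557, valid modulo lcm(816, 7) = 5712: x ≡ 1557 (mod 5712).
Verify against each original: 1557 mod 16 = 5, 1557 mod 3 = 0, 1557 mod 17 = 10, 1557 mod 7 = 3.

x ≡ 1557 (mod 5712).


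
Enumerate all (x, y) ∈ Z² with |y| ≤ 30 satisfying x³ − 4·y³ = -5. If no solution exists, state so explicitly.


The equation is x³ - 4y³ = -5. For fixed y, x³ = 4·y³ − 5, so a solution requires the RHS to be a perfect cube.
Strategy: iterate y from -30 to 30, compute RHS = 4·y³ − 5, and check whether it is a (positive or negative) perfect cube.
Check small values of y:
  y = 0: RHS = -5 is not a perfect cube.
  y = 1: RHS = -1 = (-1)³ ⇒ x = -1 works.
  y = -1: RHS = -9 is not a perfect cube.
  y = 2: RHS = 27 = (3)³ ⇒ x = 3 works.
  y = -2: RHS = -37 is not a perfect cube.
  y = 3: RHS = 103 is not a perfect cube.
  y = -3: RHS = -113 is not a perfect cube.
Continuing the search up to |y| = 30 finds no further solutions beyond those listed.
Collected solutions: (-1, 1), (3, 2).

Solutions (with |y| ≤ 30): (-1, 1), (3, 2).


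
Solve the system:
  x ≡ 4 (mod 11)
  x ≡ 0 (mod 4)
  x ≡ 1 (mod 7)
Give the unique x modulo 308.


Moduli 11, 4, 7 are pairwise coprime; by CRT there is a unique solution modulo M = 11 · 4 · 7 = 308.
Solve pairwise, accumulating the modulus:
  Start with x ≡ 4 (mod 11).
  Combine with x ≡ 0 (mod 4): since gcd(11, 4) = 1, we get a unique residue mod 44.
    Write x = 4 + 11·t and substitute into x ≡ 0 (mod 4): 11·t ≡ 0 − 4 = -4 (mod 4).
    Reduce coefficients mod 4: 3·t ≡ 0 (mod 4).
    The inverse of 3 mod 4 is 3 (since 3·3 = 9 = 2·4 + 1), so t ≡ 3·0 = 0 ≡ 0 (mod 4).
    Then x = 4 + 11·0 = 4, valid modulo lcm(11, 4) = 44: x ≡ 4 (mod 44).
  Combine with x ≡ 1 (mod 7): since gcd(44, 7) = 1, we get a unique residue mod 308.
    Write x = 4 + 44·t and substitute into x ≡ 1 (mod 7): 44·t ≡ 1 − 4 = -3 (mod 7).
    Reduce coefficients mod 7: 2·t ≡ 4 (mod 7).
    The inverse of 2 mod 7 is 4 (since 2·4 = 8 = 1·7 + 1), so t ≡ 4·4 = 16 ≡ 2 (mod 7).
    Then x = 4 + 44·2 = 92, valid modulo lcm(44, 7) = 308: x ≡ 92 (mod 308).
Verify: 92 mod 11 = 4 ✓, 92 mod 4 = 0 ✓, 92 mod 7 = 1 ✓.

x ≡ 92 (mod 308).


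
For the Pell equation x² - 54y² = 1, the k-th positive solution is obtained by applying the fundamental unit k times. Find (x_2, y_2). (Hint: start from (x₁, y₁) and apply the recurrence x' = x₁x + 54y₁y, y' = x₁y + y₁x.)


Step 1: Find the fundamental solution (x₁, y₁) of x² - 54y² = 1.
  Expand √54 as a continued fraction. a₀ = ⌊√54⌋ = 7; iterate m_{k+1} = d_k·a_k − m_k, d_{k+1} = (54 − m_{k+1}²)/d_k, a_{k+1} = ⌊(a₀ + m_{k+1})/d_{k+1}⌋ (starting m₀ = 0, d₀ = 1), with convergents p_k = a_k·p_{k-1} + p_{k-2}, q_k = a_k·q_{k-1} + q_{k-2} (p₋₁ = 1, q₋₁ = 0):
  k = 0: a₀ = 7; p₀/q₀ = 7/1; p₀² − 54·q₀² = 49 − 54 = -5.
  k = 1: m = 7, d = 5, a = ⌊(7 + 7)/5⌋ = 2; p/q = (2·7 + 1)/(2·1 + 0) = 15/2; p² − 54·q² = 225 − 216 = 9.
  k = 2: m = 3, d = 9, a = ⌊(7 + 3)/9⌋ = 1; p/q = (1·15 + 7)/(1·2 + 1) = 22/3; p² − 54·q² = 484 − 486 = -2.
  k = 3: m = 6, d = 2, a = ⌊(7 + 6)/2⌋ = 6; p/q = (6·22 + 15)/(6·3 + 2) = 147/20; p² − 54·q² = 21609 − 21600 = 9.
  k = 4: m = 6, d = 9, a = ⌊(7 + 6)/9⌋ = 1; p/q = (1·147 + 22)/(1·20 + 3) = 169/23; p² − 54·q² = 28561 − 28566 = -5.
  k = 5: m = 3, d = 5, a = ⌊(7 + 3)/5⌋ = 2; p/q = (2·169 + 147)/(2·23 + 20) = 485/66; p² − 54·q² = 235225 − 235224 = 1.
  The first convergent with p² − 54·q² = 1 gives the fundamental solution (x₁, y₁) = (485, 66).
Step 2: Apply the recurrence (x_{n+1}, y_{n+1}) = (x₁x_n + 54y₁y_n, x₁y_n + y₁x_n) repeatedly.
  From (x_1, y_1) = (485, 66): x_2 = 485·485 + 54·66·66 = 470449; y_2 = 485·66 + 66·485 = 64020.
Step 3: Verify x_2² - 54·y_2² = 221322261601 - 221322261600 = 1 (should be 1). ✓

(x_1, y_1) = (485, 66); (x_2, y_2) = (470449, 64020).


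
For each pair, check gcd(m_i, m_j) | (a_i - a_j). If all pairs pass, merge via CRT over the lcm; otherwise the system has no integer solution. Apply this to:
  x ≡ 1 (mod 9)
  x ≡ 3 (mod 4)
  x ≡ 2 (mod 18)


Moduli 9, 4, 18 are not pairwise coprime, so CRT works modulo lcm(m_i) when all pairwise compatibility conditions hold.
Pairwise compatibility: gcd(m_i, m_j) must divide a_i - a_j for every pair.
Merge one congruence at a time:
  Start: x ≡ 1 (mod 9).
  Combine with x ≡ 3 (mod 4): gcd(9, 4) = 1; 3 - 1 = 2, which IS divisible by 1, so compatible.
    Write x = 1 + 9·t and substitute into x ≡ 3 (mod 4): 9·t ≡ 3 − 1 = 2 (mod 4).
    Reduce coefficients mod 4: 1·t ≡ 2 (mod 4).
    So t ≡ 2 (mod 4).
    Then x = 1 + 9·2 = 19, valid modulo lcm(9, 4) = 36: x ≡ 19 (mod 36).
  Combine with x ≡ 2 (mod 18): gcd(36, 18) = 18, and 2 - 19 = -17 is NOT divisible by 18.
    ⇒ system is inconsistent (no integer solution).

No solution (the system is inconsistent).


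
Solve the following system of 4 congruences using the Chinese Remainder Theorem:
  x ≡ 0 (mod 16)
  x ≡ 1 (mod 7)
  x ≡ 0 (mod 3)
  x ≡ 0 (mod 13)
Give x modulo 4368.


Product of moduli M = 16 · 7 · 3 · 13 = 4368.
Merge one congruence at a time:
  Start: x ≡ 0 (mod 16).
  Combine with x ≡ 1 (mod 7); new modulus lcm = 112.
    Write x = 0 + 16·t and substitute into x ≡ 1 (mod 7): 16·t ≡ 1 − 0 = 1 (mod 7).
    Reduce coefficients mod 7: 2·t ≡ 1 (mod 7).
    The inverse of 2 mod 7 is 4 (since 2·4 = 8 = 1·7 + 1), so t ≡ 4·1 = 4 ≡ 4 (mod 7).
    Then x = 0 + 16·4 = 64, valid modulo lcm(16, 7) = 112: x ≡ 64 (mod 112).
  Combine with x ≡ 0 (mod 3); new modulus lcm = 336.
    Write x = 64 + 112·t and substitute into x ≡ 0 (mod 3): 112·t ≡ 0 − 64 = -64 (mod 3).
    Reduce coefficients mod 3: 1·t ≡ 2 (mod 3).
    So t ≡ 2 (mod 3).
    Then x = 64 + 112·2 = 288, valid modulo lcm(112, 3) = 336: x ≡ 288 (mod 336).
  Combine with x ≡ 0 (mod 13); new modulus lcm = 4368.
    Write x = 288 + 336·t and substitute into x ≡ 0 (mod 13): 336·t ≡ 0 − 288 = -288 (mod 13).
    Reduce coefficients mod 13: 11·t ≡ 11 (mod 13).
    The inverse of 11 mod 13 is 6 (since 11·6 = 66 = 5·13 + 1), so t ≡ 6·11 = 66 ≡ 1 (mod 13).
    Then x = 288 + 336·1 = 624, valid modulo lcm(336, 13) = 4368: x ≡ 624 (mod 4368).
Verify against each original: 624 mod 16 = 0, 624 mod 7 = 1, 624 mod 3 = 0, 624 mod 13 = 0.

x ≡ 624 (mod 4368).


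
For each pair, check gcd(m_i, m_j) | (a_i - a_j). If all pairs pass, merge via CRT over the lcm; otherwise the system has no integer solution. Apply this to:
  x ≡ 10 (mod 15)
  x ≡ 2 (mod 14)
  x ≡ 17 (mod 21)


Moduli 15, 14, 21 are not pairwise coprime, so CRT works modulo lcm(m_i) when all pairwise compatibility conditions hold.
Pairwise compatibility: gcd(m_i, m_j) must divide a_i - a_j for every pair.
Merge one congruence at a time:
  Start: x ≡ 10 (mod 15).
  Combine with x ≡ 2 (mod 14): gcd(15, 14) = 1; 2 - 10 = -8, which IS divisible by 1, so compatible.
    Write x = 10 + 15·t and substitute into x ≡ 2 (mod 14): 15·t ≡ 2 − 10 = -8 (mod 14).
    Reduce coefficients mod 14: 1·t ≡ 6 (mod 14).
    So t ≡ 6 (mod 14).
    Then x = 10 + 15·6 = 100, valid modulo lcm(15, 14) = 210: x ≡ 100 (mod 210).
  Combine with x ≡ 17 (mod 21): gcd(210, 21) = 21, and 17 - 100 = -83 is NOT divisible by 21.
    ⇒ system is inconsistent (no integer solution).

No solution (the system is inconsistent).


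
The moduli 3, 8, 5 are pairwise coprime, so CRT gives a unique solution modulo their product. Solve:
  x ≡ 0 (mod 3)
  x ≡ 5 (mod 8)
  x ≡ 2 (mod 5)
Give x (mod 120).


Moduli 3, 8, 5 are pairwise coprime; by CRT there is a unique solution modulo M = 3 · 8 · 5 = 120.
Solve pairwise, accumulating the modulus:
  Start with x ≡ 0 (mod 3).
  Combine with x ≡ 5 (mod 8): since gcd(3, 8) = 1, we get a unique residue mod 24.
    Write x = 0 + 3·t and substitute into x ≡ 5 (mod 8): 3·t ≡ 5 − 0 = 5 (mod 8).
    The inverse of 3 mod 8 is 3 (since 3·3 = 9 = 1·8 + 1), so t ≡ 3·5 = 15 ≡ 7 (mod 8).
    Then x = 0 + 3·7 = 21, valid modulo lcm(3, 8) = 24: x ≡ 21 (mod 24).
  Combine with x ≡ 2 (mod 5): since gcd(24, 5) = 1, we get a unique residue mod 120.
    Write x = 21 + 24·t and substitute into x ≡ 2 (mod 5): 24·t ≡ 2 − 21 = -19 (mod 5).
    Reduce coefficients mod 5: 4·t ≡ 1 (mod 5).
    The inverse of 4 mod 5 is 4 (since 4·4 = 16 = 3·5 + 1), so t ≡ 4·1 = 4 ≡ 4 (mod 5).
    Then x = 21 + 24·4 = 117, valid modulo lcm(24, 5) = 120: x ≡ 117 (mod 120).
Verify: 117 mod 3 = 0 ✓, 117 mod 8 = 5 ✓, 117 mod 5 = 2 ✓.

x ≡ 117 (mod 120).


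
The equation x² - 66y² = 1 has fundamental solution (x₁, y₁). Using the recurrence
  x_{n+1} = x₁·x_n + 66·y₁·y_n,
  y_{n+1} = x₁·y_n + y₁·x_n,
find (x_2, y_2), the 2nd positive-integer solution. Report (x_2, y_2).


Step 1: Find the fundamental solution (x₁, y₁) of x² - 66y² = 1.
  Expand √66 as a continued fraction. a₀ = ⌊√66⌋ = 8; iterate m_{k+1} = d_k·a_k − m_k, d_{k+1} = (66 − m_{k+1}²)/d_k, a_{k+1} = ⌊(a₀ + m_{k+1})/d_{k+1}⌋ (starting m₀ = 0, d₀ = 1), with convergents p_k = a_k·p_{k-1} + p_{k-2}, q_k = a_k·q_{k-1} + q_{k-2} (p₋₁ = 1, q₋₁ = 0):
  k = 0: a₀ = 8; p₀/q₀ = 8/1; p₀² − 66·q₀² = 64 − 66 = -2.
  k = 1: m = 8, d = 2, a = ⌊(8 + 8)/2⌋ = 8; p/q = (8·8 + 1)/(8·1 + 0) = 65/8; p² − 66·q² = 4225 − 4224 = 1.
  The first convergent with p² − 66·q² = 1 gives the fundamental solution (x₁, y₁) = (65, 8).
Step 2: Apply the recurrence (x_{n+1}, y_{n+1}) = (x₁x_n + 66y₁y_n, x₁y_n + y₁x_n) repeatedly.
  From (x_1, y_1) = (65, 8): x_2 = 65·65 + 66·8·8 = 8449; y_2 = 65·8 + 8·65 = 1040.
Step 3: Verify x_2² - 66·y_2² = 71385601 - 71385600 = 1 (should be 1). ✓

(x_1, y_1) = (65, 8); (x_2, y_2) = (8449, 1040).


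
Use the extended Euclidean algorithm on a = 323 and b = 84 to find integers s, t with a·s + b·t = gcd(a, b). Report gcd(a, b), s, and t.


Euclidean algorithm on (323, 84) — divide until remainder is 0:
  323 = 3 · 84 + 71
  84 = 1 · 71 + 13
  71 = 5 · 13 + 6
  13 = 2 · 6 + 1
  6 = 6 · 1 + 0
gcd(323, 84) = 1.
Track Bezout coefficients alongside the remainders: start with r₀ = 323 = a·1 + b·0 (s = 1, t = 0) and r₁ = 84 = a·0 + b·1 (s = 0, t = 1); each new remainder r_{k+1} = r_{k-1} − q_k·r_k inherits s_{k+1} = s_{k-1} − q_k·s_k, t_{k+1} = t_{k-1} − q_k·t_k, so r_k = a·s_k + b·t_k at every step:
  q = 3: r = 71, s = 1 − 3·0 = 1, t = 0 − 3·1 = -3  (check: 323·1 + 84·(-3) = 71)
  q = 1: r = 13, s = 0 − 1·1 = -1, t = 1 − 1·(-3) = 4  (check: 323·(-1) + 84·4 = 13)
  q = 5: r = 6, s = 1 − 5·(-1) = 6, t = -3 − 5·4 = -23  (check: 323·6 + 84·(-23) = 6)
  q = 2: r = 1, s = -1 − 2·6 = -13, t = 4 − 2·(-23) = 50  (check: 323·(-13) + 84·50 = 1)
The row with r = 1 (the gcd) gives the Bezout coefficients s = -13, t = 50.
Result: 323 · (-13) + 84 · (50) = 1.

gcd(323, 84) = 1; s = -13, t = 50 (check: 323·(-13) + 84·50 = 1).


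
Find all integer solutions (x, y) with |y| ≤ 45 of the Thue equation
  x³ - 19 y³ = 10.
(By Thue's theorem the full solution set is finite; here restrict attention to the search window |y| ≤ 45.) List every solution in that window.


The equation is x³ - 19y³ = 10. For fixed y, x³ = 19·y³ + 10, so a solution requires the RHS to be a perfect cube.
Strategy: iterate y from -45 to 45, compute RHS = 19·y³ + 10, and check whether it is a (positive or negative) perfect cube.
Check small values of y:
  y = 0: RHS = 10 is not a perfect cube.
  y = 1: RHS = 29 is not a perfect cube.
  y = -1: RHS = -9 is not a perfect cube.
  y = 2: RHS = 162 is not a perfect cube.
  y = -2: RHS = -142 is not a perfect cube.
  y = 3: RHS = 523 is not a perfect cube.
  y = -3: RHS = -503 is not a perfect cube.
Continuing the search up to |y| = 45 finds no solutions either.
No (x, y) in the scanned range satisfies the equation.

No integer solutions with |y| ≤ 45.


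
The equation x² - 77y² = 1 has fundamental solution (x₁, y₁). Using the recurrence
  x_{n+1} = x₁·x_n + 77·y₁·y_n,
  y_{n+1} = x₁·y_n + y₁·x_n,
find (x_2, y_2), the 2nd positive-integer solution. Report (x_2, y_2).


Step 1: Find the fundamental solution (x₁, y₁) of x² - 77y² = 1.
  Expand √77 as a continued fraction. a₀ = ⌊√77⌋ = 8; iterate m_{k+1} = d_k·a_k − m_k, d_{k+1} = (77 − m_{k+1}²)/d_k, a_{k+1} = ⌊(a₀ + m_{k+1})/d_{k+1}⌋ (starting m₀ = 0, d₀ = 1), with convergents p_k = a_k·p_{k-1} + p_{k-2}, q_k = a_k·q_{k-1} + q_{k-2} (p₋₁ = 1, q₋₁ = 0):
  k = 0: a₀ = 8; p₀/q₀ = 8/1; p₀² − 77·q₀² = 64 − 77 = -13.
  k = 1: m = 8, d = 13, a = ⌊(8 + 8)/13⌋ = 1; p/q = (1·8 + 1)/(1·1 + 0) = 9/1; p² − 77·q² = 81 − 77 = 4.
  k = 2: m = 5, d = 4, a = ⌊(8 + 5)/4⌋ = 3; p/q = (3·9 + 8)/(3·1 + 1) = 35/4; p² − 77·q² = 1225 − 1232 = -7.
  k = 3: m = 7, d = 7, a = ⌊(8 + 7)/7⌋ = 2; p/q = (2·35 + 9)/(2·4 + 1) = 79/9; p² − 77·q² = 6241 − 6237 = 4.
  k = 4: m = 7, d = 4, a = ⌊(8 + 7)/4⌋ = 3; p/q = (3·79 + 35)/(3·9 + 4) = 272/31; p² − 77·q² = 73984 − 73997 = -13.
  k = 5: m = 5, d = 13, a = ⌊(8 + 5)/13⌋ = 1; p/q = (1·272 + 79)/(1·31 + 9) = 351/40; p² − 77·q² = 123201 − 123200 = 1.
  The first convergent with p² − 77·q² = 1 gives the fundamental solution (x₁, y₁) = (351, 40).
Step 2: Apply the recurrence (x_{n+1}, y_{n+1}) = (x₁x_n + 77y₁y_n, x₁y_n + y₁x_n) repeatedly.
  From (x_1, y_1) = (351, 40): x_2 = 351·351 + 77·40·40 = 246401; y_2 = 351·40 + 40·351 = 28080.
Step 3: Verify x_2² - 77·y_2² = 60713452801 - 60713452800 = 1 (should be 1). ✓

(x_1, y_1) = (351, 40); (x_2, y_2) = (246401, 28080).
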